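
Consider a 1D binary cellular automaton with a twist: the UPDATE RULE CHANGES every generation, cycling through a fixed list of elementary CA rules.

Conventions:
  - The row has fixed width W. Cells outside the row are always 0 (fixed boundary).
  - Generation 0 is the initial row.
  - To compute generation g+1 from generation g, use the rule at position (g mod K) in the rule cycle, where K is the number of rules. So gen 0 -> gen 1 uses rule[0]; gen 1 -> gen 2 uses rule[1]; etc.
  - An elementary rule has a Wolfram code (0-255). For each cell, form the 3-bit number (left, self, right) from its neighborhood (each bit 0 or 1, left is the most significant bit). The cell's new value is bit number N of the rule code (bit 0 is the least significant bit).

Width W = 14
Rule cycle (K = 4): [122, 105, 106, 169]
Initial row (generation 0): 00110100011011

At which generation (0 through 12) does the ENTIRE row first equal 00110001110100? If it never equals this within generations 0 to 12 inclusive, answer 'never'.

Answer: 5

Derivation:
Gen 0: 00110100011011
Gen 1 (rule 122): 01111010111111
Gen 2 (rule 105): 01001101100001
Gen 3 (rule 106): 10011111100010
Gen 4 (rule 169): 00011111001000
Gen 5 (rule 122): 00110001110100
Gen 6 (rule 105): 10110101011001
Gen 7 (rule 106): 01111010111010
Gen 8 (rule 169): 01110101110100
Gen 9 (rule 122): 11011011011010
Gen 10 (rule 105): 11111111111100
Gen 11 (rule 106): 10000000000100
Gen 12 (rule 169): 00111111110001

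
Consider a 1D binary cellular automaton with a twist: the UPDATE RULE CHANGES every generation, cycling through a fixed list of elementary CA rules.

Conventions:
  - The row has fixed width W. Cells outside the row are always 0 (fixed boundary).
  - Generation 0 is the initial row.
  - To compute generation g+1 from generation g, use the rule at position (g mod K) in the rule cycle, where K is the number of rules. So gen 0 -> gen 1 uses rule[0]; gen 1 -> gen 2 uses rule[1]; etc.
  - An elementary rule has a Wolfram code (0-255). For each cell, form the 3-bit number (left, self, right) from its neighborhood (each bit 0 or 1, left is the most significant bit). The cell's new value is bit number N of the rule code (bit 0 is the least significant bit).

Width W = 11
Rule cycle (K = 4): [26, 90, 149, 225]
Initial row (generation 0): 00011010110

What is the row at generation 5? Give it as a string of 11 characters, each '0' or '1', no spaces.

Gen 0: 00011010110
Gen 1 (rule 26): 00110000101
Gen 2 (rule 90): 01111001000
Gen 3 (rule 149): 00110101111
Gen 4 (rule 225): 10011010111
Gen 5 (rule 26): 01110000100

Answer: 01110000100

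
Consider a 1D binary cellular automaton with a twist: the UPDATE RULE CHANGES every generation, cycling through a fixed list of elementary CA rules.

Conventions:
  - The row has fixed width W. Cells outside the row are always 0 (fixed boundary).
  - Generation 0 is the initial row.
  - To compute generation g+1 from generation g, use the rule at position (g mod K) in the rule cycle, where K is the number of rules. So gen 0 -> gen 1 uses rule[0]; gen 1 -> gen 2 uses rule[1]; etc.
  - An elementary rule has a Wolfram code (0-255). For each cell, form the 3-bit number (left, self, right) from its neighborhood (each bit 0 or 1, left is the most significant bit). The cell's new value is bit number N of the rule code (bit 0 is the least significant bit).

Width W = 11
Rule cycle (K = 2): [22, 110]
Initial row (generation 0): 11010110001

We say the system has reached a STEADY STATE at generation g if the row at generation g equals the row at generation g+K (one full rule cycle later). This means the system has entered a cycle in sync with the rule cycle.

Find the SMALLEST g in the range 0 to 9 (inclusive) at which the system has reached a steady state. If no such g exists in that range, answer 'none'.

Answer: none

Derivation:
Gen 0: 11010110001
Gen 1 (rule 22): 00010001011
Gen 2 (rule 110): 00110011111
Gen 3 (rule 22): 01001100000
Gen 4 (rule 110): 11011100000
Gen 5 (rule 22): 00000010000
Gen 6 (rule 110): 00000110000
Gen 7 (rule 22): 00001001000
Gen 8 (rule 110): 00011011000
Gen 9 (rule 22): 00100000100
Gen 10 (rule 110): 01100001100
Gen 11 (rule 22): 10010010010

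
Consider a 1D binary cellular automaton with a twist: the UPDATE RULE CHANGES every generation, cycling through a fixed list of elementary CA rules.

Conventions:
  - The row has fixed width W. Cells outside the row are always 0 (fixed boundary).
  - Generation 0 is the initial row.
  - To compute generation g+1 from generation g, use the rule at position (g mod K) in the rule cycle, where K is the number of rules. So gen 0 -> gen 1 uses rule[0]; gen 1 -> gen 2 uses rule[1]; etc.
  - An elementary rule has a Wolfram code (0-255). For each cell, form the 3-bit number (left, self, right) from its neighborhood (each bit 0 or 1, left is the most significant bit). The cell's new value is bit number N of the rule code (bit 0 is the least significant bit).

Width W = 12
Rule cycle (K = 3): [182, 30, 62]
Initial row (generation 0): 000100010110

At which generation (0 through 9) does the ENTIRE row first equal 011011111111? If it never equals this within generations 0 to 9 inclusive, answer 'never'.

Gen 0: 000100010110
Gen 1 (rule 182): 001110111001
Gen 2 (rule 30): 011000100111
Gen 3 (rule 62): 110101111100
Gen 4 (rule 182): 001110111010
Gen 5 (rule 30): 011000100011
Gen 6 (rule 62): 110101110110
Gen 7 (rule 182): 001110101001
Gen 8 (rule 30): 011000101111
Gen 9 (rule 62): 110101111000

Answer: never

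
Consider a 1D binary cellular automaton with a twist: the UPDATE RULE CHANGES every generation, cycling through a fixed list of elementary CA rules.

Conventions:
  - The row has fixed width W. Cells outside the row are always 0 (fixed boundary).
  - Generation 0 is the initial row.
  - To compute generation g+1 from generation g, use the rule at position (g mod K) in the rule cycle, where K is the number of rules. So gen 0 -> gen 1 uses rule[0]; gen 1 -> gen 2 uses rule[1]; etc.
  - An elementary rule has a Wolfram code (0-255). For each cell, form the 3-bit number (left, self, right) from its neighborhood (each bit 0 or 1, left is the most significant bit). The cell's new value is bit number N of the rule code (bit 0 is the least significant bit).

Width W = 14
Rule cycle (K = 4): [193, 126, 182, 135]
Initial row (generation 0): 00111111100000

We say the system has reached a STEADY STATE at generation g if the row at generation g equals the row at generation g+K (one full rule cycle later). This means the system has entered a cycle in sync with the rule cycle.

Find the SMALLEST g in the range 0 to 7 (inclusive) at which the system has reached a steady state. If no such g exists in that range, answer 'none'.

Answer: none

Derivation:
Gen 0: 00111111100000
Gen 1 (rule 193): 10011111101111
Gen 2 (rule 126): 11110000111001
Gen 3 (rule 182): 01101001010111
Gen 4 (rule 135): 10001011010010
Gen 5 (rule 193): 00100001000000
Gen 6 (rule 126): 01110011100000
Gen 7 (rule 182): 10101101010000
Gen 8 (rule 135): 10100001010111
Gen 9 (rule 193): 00001100000011
Gen 10 (rule 126): 00011110000111
Gen 11 (rule 182): 00101101001010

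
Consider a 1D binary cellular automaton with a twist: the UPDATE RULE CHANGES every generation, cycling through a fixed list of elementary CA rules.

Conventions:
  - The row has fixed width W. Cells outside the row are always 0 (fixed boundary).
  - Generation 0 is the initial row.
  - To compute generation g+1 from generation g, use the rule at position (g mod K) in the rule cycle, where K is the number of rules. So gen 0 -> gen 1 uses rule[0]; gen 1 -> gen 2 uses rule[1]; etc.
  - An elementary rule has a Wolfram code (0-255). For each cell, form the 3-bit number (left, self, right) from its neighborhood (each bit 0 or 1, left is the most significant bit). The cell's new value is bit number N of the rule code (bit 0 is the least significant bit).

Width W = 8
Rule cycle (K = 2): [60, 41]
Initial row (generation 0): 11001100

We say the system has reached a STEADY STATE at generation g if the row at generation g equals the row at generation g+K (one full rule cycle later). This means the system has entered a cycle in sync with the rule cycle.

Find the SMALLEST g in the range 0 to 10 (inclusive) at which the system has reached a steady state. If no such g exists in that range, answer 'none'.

Gen 0: 11001100
Gen 1 (rule 60): 10101010
Gen 2 (rule 41): 01010100
Gen 3 (rule 60): 01111110
Gen 4 (rule 41): 01000000
Gen 5 (rule 60): 01100000
Gen 6 (rule 41): 01001111
Gen 7 (rule 60): 01101000
Gen 8 (rule 41): 01010011
Gen 9 (rule 60): 01111010
Gen 10 (rule 41): 01000100
Gen 11 (rule 60): 01100110
Gen 12 (rule 41): 01000100

Answer: 10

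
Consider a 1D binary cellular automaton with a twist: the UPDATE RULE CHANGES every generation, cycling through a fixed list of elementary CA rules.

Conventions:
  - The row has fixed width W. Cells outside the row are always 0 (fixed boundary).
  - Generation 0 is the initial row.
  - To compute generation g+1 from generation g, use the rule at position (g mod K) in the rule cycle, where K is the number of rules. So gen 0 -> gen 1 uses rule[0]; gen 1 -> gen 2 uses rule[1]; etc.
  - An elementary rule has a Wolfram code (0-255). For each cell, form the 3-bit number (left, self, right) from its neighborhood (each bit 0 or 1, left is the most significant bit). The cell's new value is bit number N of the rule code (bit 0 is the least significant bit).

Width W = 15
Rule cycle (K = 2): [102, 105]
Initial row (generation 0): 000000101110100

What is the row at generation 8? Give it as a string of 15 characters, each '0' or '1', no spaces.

Answer: 100101111010110

Derivation:
Gen 0: 000000101110100
Gen 1 (rule 102): 000001110011100
Gen 2 (rule 105): 111101010010101
Gen 3 (rule 102): 000111110111111
Gen 4 (rule 105): 110100011100001
Gen 5 (rule 102): 011100100100011
Gen 6 (rule 105): 010100000001011
Gen 7 (rule 102): 111100000011101
Gen 8 (rule 105): 100101111010110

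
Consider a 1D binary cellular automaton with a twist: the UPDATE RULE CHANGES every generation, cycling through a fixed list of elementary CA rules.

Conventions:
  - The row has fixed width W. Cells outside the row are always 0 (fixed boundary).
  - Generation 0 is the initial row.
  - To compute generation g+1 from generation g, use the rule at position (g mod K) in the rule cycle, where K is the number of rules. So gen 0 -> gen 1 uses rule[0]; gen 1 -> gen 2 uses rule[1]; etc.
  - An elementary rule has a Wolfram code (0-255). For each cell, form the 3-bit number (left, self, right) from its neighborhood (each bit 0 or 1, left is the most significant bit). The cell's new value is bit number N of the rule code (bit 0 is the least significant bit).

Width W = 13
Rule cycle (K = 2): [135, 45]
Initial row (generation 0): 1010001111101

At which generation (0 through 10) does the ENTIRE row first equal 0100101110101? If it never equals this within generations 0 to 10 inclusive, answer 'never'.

Gen 0: 1010001111101
Gen 1 (rule 135): 1010110111001
Gen 2 (rule 45): 1111101100001
Gen 3 (rule 135): 0111000001111
Gen 4 (rule 45): 0100011101000
Gen 5 (rule 135): 1101101001011
Gen 6 (rule 45): 1011011001110
Gen 7 (rule 135): 1000000010100
Gen 8 (rule 45): 1011111011101
Gen 9 (rule 135): 1001110001001
Gen 10 (rule 45): 1001000101001

Answer: never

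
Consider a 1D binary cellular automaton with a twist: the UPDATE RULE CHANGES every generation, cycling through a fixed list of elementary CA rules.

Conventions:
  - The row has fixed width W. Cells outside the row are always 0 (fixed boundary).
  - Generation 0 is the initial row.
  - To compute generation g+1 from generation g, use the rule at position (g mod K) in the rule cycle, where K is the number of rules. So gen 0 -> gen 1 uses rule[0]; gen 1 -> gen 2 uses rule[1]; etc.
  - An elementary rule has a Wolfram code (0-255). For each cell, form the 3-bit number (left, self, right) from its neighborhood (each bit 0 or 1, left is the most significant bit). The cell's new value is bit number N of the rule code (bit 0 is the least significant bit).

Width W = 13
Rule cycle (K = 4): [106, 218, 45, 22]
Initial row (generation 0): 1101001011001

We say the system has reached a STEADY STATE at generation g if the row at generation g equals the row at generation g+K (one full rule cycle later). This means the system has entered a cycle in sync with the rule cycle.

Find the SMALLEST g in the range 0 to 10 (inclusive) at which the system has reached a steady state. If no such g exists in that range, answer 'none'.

Answer: none

Derivation:
Gen 0: 1101001011001
Gen 1 (rule 106): 1110010111010
Gen 2 (rule 218): 1111100111001
Gen 3 (rule 45): 1000000100001
Gen 4 (rule 22): 1100001110011
Gen 5 (rule 106): 1100011010111
Gen 6 (rule 218): 1110111000111
Gen 7 (rule 45): 1001100010100
Gen 8 (rule 22): 1110010110110
Gen 9 (rule 106): 1010101111110
Gen 10 (rule 218): 0000001111111
Gen 11 (rule 45): 1111101000000
Gen 12 (rule 22): 0000001100000
Gen 13 (rule 106): 0000011100000
Gen 14 (rule 218): 0000111110000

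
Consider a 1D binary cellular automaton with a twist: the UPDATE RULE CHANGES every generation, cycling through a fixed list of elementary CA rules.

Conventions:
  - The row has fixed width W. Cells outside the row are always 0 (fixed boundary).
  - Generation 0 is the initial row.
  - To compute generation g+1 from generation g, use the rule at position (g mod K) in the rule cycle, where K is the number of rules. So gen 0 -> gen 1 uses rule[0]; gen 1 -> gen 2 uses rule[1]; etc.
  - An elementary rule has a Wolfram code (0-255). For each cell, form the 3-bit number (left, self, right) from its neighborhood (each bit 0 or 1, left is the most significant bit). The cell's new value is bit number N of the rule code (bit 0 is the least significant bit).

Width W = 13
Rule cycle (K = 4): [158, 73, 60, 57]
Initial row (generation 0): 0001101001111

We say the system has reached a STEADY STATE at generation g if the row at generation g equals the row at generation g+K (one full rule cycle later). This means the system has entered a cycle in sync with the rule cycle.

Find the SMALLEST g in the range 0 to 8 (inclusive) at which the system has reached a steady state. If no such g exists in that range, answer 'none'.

Gen 0: 0001101001111
Gen 1 (rule 158): 0011001111110
Gen 2 (rule 73): 1011001000010
Gen 3 (rule 60): 1110101100011
Gen 4 (rule 57): 1001011011010
Gen 5 (rule 158): 1111010010011
Gen 6 (rule 73): 1001000000011
Gen 7 (rule 60): 1101100000010
Gen 8 (rule 57): 1011011111001
Gen 9 (rule 158): 1010011110111
Gen 10 (rule 73): 0000010010101
Gen 11 (rule 60): 0000011011111
Gen 12 (rule 57): 1111010110000

Answer: none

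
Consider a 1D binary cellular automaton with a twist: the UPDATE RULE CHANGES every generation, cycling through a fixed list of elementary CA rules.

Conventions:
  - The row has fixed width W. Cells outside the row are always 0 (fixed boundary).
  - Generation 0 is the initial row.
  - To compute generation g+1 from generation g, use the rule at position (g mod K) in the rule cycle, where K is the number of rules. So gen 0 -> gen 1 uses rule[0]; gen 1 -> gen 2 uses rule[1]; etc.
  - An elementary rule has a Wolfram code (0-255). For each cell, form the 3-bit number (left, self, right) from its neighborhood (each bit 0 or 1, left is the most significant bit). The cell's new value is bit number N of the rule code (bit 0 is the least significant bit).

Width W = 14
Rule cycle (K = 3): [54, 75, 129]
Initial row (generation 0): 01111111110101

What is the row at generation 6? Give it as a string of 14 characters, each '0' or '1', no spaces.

Gen 0: 01111111110101
Gen 1 (rule 54): 10000000001111
Gen 2 (rule 75): 00111111111001
Gen 3 (rule 129): 10011111110000
Gen 4 (rule 54): 11100000001000
Gen 5 (rule 75): 10101111110011
Gen 6 (rule 129): 00000111100000

Answer: 00000111100000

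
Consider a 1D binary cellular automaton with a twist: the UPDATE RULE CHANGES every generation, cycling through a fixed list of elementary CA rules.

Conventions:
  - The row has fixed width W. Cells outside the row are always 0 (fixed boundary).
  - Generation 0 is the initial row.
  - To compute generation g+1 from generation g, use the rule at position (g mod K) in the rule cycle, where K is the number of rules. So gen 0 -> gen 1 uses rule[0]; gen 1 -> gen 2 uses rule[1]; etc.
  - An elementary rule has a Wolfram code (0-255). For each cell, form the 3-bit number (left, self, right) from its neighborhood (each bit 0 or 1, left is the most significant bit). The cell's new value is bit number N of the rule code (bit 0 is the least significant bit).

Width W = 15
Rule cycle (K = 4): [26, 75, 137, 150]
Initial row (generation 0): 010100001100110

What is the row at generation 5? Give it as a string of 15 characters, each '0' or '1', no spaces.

Answer: 001000110100110

Derivation:
Gen 0: 010100001100110
Gen 1 (rule 26): 100010011011101
Gen 2 (rule 75): 001100111010100
Gen 3 (rule 137): 101000110000001
Gen 4 (rule 150): 101101001000011
Gen 5 (rule 26): 001000110100110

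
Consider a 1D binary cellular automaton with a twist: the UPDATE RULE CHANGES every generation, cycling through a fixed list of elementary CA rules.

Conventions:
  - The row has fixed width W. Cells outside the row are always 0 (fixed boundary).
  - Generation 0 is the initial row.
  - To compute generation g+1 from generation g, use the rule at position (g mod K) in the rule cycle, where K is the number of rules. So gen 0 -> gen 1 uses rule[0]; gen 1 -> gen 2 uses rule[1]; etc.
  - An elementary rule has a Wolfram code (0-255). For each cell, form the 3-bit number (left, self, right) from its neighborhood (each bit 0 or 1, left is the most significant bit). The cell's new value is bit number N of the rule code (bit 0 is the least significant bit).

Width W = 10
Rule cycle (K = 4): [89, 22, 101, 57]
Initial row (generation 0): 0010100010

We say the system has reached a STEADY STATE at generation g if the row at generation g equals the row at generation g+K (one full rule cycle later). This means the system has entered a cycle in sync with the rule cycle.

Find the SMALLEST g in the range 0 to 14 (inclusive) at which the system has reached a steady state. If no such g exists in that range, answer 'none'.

Gen 0: 0010100010
Gen 1 (rule 89): 1000011001
Gen 2 (rule 22): 1100100111
Gen 3 (rule 101): 0100100001
Gen 4 (rule 57): 0010011100
Gen 5 (rule 89): 1001010111
Gen 6 (rule 22): 1111010000
Gen 7 (rule 101): 0001110111
Gen 8 (rule 57): 1101001100
Gen 9 (rule 89): 1100101111
Gen 10 (rule 22): 0011100000
Gen 11 (rule 101): 1000101111
Gen 12 (rule 57): 0110011000
Gen 13 (rule 89): 0111011111
Gen 14 (rule 22): 1000000000
Gen 15 (rule 101): 1011111111
Gen 16 (rule 57): 0110000000
Gen 17 (rule 89): 0111111111
Gen 18 (rule 22): 1000000000

Answer: 14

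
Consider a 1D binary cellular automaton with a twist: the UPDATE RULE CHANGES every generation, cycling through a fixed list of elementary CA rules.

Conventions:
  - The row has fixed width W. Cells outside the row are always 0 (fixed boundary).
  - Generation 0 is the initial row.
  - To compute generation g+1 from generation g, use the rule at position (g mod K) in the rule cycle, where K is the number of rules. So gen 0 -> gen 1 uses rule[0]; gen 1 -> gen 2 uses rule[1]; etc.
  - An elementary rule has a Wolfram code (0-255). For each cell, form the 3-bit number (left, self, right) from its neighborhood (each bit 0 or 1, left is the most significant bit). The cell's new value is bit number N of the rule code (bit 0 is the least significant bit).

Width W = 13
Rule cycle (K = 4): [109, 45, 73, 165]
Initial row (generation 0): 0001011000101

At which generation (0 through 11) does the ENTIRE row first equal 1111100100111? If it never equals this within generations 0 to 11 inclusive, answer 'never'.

Gen 0: 0001011000101
Gen 1 (rule 109): 1101111010111
Gen 2 (rule 45): 1011000111100
Gen 3 (rule 73): 0011010100101
Gen 4 (rule 165): 1000111100111
Gen 5 (rule 109): 1010100100101
Gen 6 (rule 45): 1111100100111
Gen 7 (rule 73): 1000100000101
Gen 8 (rule 165): 1010101110111
Gen 9 (rule 109): 1111111011101
Gen 10 (rule 45): 1000000110011
Gen 11 (rule 73): 0011110110011

Answer: 6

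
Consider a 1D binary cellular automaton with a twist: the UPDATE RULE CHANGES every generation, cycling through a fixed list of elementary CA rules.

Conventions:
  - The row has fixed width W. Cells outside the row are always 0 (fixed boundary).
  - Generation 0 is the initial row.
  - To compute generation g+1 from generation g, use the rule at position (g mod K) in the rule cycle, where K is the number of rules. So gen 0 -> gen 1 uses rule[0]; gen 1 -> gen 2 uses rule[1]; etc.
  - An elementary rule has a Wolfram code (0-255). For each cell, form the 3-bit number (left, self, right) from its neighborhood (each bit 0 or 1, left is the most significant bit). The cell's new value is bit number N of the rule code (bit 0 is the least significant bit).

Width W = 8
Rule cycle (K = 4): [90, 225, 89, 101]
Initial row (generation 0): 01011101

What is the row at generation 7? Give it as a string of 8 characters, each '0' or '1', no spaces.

Gen 0: 01011101
Gen 1 (rule 90): 10010100
Gen 2 (rule 225): 00001001
Gen 3 (rule 89): 11100100
Gen 4 (rule 101): 00100101
Gen 5 (rule 90): 01011000
Gen 6 (rule 225): 00101011
Gen 7 (rule 89): 10000011

Answer: 10000011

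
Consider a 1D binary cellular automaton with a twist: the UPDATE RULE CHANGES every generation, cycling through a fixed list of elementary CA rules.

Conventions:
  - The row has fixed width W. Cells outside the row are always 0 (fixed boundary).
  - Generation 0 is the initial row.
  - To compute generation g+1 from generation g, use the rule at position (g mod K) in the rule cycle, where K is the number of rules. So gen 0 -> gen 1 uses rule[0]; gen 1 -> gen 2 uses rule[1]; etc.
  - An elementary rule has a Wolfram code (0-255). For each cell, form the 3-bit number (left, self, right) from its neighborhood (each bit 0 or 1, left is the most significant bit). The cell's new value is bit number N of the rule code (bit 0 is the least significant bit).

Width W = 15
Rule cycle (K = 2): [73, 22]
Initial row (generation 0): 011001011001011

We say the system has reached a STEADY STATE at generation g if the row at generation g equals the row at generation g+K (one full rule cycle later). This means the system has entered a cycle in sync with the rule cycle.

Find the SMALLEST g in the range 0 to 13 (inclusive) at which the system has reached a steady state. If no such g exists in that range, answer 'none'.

Answer: 6

Derivation:
Gen 0: 011001011001011
Gen 1 (rule 73): 011000011000011
Gen 2 (rule 22): 100100100100100
Gen 3 (rule 73): 000000000000001
Gen 4 (rule 22): 000000000000011
Gen 5 (rule 73): 111111111111011
Gen 6 (rule 22): 000000000000000
Gen 7 (rule 73): 111111111111111
Gen 8 (rule 22): 000000000000000
Gen 9 (rule 73): 111111111111111
Gen 10 (rule 22): 000000000000000
Gen 11 (rule 73): 111111111111111
Gen 12 (rule 22): 000000000000000
Gen 13 (rule 73): 111111111111111
Gen 14 (rule 22): 000000000000000
Gen 15 (rule 73): 111111111111111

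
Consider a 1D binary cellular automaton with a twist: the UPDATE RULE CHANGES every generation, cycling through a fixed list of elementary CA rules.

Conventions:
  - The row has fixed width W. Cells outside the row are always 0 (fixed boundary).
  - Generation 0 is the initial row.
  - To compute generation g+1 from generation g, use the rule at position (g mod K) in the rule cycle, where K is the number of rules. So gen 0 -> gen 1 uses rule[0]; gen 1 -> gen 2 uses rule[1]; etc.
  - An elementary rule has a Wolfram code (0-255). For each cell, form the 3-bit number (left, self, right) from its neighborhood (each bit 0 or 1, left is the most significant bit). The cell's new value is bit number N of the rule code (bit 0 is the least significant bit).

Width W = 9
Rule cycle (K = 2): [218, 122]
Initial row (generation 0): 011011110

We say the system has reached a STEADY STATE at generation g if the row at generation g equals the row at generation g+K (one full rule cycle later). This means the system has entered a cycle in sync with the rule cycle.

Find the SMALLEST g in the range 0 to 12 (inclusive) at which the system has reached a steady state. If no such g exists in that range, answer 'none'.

Answer: none

Derivation:
Gen 0: 011011110
Gen 1 (rule 218): 111011111
Gen 2 (rule 122): 101110001
Gen 3 (rule 218): 001111010
Gen 4 (rule 122): 011001101
Gen 5 (rule 218): 111111100
Gen 6 (rule 122): 100000110
Gen 7 (rule 218): 010001111
Gen 8 (rule 122): 101011001
Gen 9 (rule 218): 000011110
Gen 10 (rule 122): 000110011
Gen 11 (rule 218): 001111111
Gen 12 (rule 122): 011000001
Gen 13 (rule 218): 111100010
Gen 14 (rule 122): 100110101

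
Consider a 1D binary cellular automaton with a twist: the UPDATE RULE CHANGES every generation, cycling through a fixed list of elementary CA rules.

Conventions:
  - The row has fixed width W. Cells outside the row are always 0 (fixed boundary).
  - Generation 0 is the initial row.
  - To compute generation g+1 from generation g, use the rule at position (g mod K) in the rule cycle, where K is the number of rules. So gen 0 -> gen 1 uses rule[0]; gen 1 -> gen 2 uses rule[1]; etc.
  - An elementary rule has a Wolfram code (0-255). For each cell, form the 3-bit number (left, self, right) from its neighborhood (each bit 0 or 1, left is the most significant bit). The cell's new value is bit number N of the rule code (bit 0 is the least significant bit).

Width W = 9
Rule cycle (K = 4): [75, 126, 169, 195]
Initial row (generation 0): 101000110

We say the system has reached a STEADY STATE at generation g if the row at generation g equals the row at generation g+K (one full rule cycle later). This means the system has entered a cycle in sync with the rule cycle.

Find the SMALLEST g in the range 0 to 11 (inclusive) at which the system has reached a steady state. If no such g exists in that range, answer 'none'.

Answer: 11

Derivation:
Gen 0: 101000110
Gen 1 (rule 75): 000011110
Gen 2 (rule 126): 000110011
Gen 3 (rule 169): 110100010
Gen 4 (rule 195): 010001100
Gen 5 (rule 75): 100111101
Gen 6 (rule 126): 111100111
Gen 7 (rule 169): 111000110
Gen 8 (rule 195): 011011010
Gen 9 (rule 75): 111011000
Gen 10 (rule 126): 101111100
Gen 11 (rule 169): 011111001
Gen 12 (rule 195): 101111010
Gen 13 (rule 75): 001001000
Gen 14 (rule 126): 011111100
Gen 15 (rule 169): 011111001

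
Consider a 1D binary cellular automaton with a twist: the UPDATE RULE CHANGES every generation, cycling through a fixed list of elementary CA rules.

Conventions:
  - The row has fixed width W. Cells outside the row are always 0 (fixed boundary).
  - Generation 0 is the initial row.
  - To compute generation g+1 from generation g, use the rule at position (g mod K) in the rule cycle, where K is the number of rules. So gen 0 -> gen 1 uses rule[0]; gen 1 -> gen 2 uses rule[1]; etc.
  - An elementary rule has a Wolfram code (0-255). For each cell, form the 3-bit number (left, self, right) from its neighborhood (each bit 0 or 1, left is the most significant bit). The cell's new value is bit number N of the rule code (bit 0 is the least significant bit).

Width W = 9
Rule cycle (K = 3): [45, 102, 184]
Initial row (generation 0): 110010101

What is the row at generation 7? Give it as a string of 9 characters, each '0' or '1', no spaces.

Gen 0: 110010101
Gen 1 (rule 45): 100011111
Gen 2 (rule 102): 100100001
Gen 3 (rule 184): 010010000
Gen 4 (rule 45): 010010111
Gen 5 (rule 102): 110111001
Gen 6 (rule 184): 101110100
Gen 7 (rule 45): 111001101

Answer: 111001101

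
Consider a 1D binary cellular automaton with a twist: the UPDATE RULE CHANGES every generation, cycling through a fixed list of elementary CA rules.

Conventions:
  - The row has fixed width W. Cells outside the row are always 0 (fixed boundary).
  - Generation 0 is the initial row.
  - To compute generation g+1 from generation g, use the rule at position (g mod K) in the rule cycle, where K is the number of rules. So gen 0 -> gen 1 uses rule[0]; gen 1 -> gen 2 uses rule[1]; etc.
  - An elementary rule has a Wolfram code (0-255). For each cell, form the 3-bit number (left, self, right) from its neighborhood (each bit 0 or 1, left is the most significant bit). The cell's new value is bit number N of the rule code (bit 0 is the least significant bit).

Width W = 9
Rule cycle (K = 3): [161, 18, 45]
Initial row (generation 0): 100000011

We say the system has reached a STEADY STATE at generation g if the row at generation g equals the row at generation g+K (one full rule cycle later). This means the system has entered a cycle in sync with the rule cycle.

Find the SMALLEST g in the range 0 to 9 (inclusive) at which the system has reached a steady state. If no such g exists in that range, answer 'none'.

Gen 0: 100000011
Gen 1 (rule 161): 001111000
Gen 2 (rule 18): 010000100
Gen 3 (rule 45): 010110101
Gen 4 (rule 161): 001001010
Gen 5 (rule 18): 010110001
Gen 6 (rule 45): 011100101
Gen 7 (rule 161): 001000010
Gen 8 (rule 18): 010100101
Gen 9 (rule 45): 011100111
Gen 10 (rule 161): 001000010
Gen 11 (rule 18): 010100101
Gen 12 (rule 45): 011100111

Answer: 7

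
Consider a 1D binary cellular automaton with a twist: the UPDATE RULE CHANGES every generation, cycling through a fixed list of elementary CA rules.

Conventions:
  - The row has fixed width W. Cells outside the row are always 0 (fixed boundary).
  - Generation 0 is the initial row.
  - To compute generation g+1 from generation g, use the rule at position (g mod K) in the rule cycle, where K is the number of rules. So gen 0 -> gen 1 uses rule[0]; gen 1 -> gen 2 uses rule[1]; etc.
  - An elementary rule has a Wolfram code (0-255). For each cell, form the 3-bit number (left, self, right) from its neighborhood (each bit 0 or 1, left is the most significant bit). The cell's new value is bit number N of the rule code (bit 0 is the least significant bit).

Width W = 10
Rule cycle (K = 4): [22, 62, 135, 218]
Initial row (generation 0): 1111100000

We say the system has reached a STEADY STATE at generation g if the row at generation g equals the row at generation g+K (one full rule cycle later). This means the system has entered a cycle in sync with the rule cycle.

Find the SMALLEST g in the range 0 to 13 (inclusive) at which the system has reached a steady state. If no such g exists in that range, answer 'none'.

Gen 0: 1111100000
Gen 1 (rule 22): 0000010000
Gen 2 (rule 62): 0000111000
Gen 3 (rule 135): 1111010011
Gen 4 (rule 218): 1111001111
Gen 5 (rule 22): 0000110000
Gen 6 (rule 62): 0001101000
Gen 7 (rule 135): 1110001011
Gen 8 (rule 218): 1111010011
Gen 9 (rule 22): 0000011100
Gen 10 (rule 62): 0000110010
Gen 11 (rule 135): 1111000110
Gen 12 (rule 218): 1111101111
Gen 13 (rule 22): 0000000000
Gen 14 (rule 62): 0000000000
Gen 15 (rule 135): 1111111111
Gen 16 (rule 218): 1111111111
Gen 17 (rule 22): 0000000000

Answer: 13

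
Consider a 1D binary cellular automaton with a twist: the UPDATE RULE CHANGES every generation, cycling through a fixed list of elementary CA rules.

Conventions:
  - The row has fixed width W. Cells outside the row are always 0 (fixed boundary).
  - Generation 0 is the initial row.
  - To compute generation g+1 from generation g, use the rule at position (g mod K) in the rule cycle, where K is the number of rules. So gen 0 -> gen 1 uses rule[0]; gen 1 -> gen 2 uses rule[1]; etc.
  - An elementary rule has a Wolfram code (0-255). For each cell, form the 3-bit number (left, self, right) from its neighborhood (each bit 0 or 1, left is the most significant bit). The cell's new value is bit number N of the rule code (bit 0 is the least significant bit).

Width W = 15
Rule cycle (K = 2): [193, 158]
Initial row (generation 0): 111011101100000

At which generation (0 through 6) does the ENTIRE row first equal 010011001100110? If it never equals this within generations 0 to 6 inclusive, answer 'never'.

Answer: 3

Derivation:
Gen 0: 111011101100000
Gen 1 (rule 193): 011001100101111
Gen 2 (rule 158): 110111011101110
Gen 3 (rule 193): 010011001100110
Gen 4 (rule 158): 111110111011101
Gen 5 (rule 193): 011110011001100
Gen 6 (rule 158): 111101110111010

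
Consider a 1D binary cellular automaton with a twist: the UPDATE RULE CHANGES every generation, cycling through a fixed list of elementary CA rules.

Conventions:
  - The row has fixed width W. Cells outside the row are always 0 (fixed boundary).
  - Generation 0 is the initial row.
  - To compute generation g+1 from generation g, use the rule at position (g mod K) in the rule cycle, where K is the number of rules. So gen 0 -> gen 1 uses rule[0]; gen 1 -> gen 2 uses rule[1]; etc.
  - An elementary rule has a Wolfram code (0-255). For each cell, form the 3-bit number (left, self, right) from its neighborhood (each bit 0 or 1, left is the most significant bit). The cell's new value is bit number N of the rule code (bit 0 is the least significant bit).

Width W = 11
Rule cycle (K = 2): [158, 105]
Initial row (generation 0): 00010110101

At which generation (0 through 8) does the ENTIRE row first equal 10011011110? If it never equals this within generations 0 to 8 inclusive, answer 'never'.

Answer: 6

Derivation:
Gen 0: 00010110101
Gen 1 (rule 158): 00110100101
Gen 2 (rule 105): 10111000010
Gen 3 (rule 158): 10110100111
Gen 4 (rule 105): 01111000101
Gen 5 (rule 158): 11110101101
Gen 6 (rule 105): 10011011110
Gen 7 (rule 158): 11110011101
Gen 8 (rule 105): 10010010110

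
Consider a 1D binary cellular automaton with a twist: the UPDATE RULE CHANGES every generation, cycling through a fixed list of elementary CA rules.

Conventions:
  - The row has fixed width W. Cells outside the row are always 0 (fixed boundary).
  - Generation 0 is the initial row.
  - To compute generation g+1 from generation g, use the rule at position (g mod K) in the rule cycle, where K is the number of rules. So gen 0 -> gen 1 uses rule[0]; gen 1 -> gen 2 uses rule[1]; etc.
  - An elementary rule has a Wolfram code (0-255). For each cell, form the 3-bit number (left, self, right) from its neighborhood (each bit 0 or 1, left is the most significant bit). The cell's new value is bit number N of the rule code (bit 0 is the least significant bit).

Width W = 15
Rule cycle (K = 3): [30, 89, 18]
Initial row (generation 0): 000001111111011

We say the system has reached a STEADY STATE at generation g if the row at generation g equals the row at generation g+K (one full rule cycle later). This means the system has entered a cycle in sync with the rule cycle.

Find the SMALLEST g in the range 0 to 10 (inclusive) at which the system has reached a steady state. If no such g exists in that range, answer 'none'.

Answer: 9

Derivation:
Gen 0: 000001111111011
Gen 1 (rule 30): 000011000000010
Gen 2 (rule 89): 111011111111001
Gen 3 (rule 18): 000000000000110
Gen 4 (rule 30): 000000000001101
Gen 5 (rule 89): 111111111101100
Gen 6 (rule 18): 000000000000010
Gen 7 (rule 30): 000000000000111
Gen 8 (rule 89): 111111111110101
Gen 9 (rule 18): 000000000000000
Gen 10 (rule 30): 000000000000000
Gen 11 (rule 89): 111111111111111
Gen 12 (rule 18): 000000000000000
Gen 13 (rule 30): 000000000000000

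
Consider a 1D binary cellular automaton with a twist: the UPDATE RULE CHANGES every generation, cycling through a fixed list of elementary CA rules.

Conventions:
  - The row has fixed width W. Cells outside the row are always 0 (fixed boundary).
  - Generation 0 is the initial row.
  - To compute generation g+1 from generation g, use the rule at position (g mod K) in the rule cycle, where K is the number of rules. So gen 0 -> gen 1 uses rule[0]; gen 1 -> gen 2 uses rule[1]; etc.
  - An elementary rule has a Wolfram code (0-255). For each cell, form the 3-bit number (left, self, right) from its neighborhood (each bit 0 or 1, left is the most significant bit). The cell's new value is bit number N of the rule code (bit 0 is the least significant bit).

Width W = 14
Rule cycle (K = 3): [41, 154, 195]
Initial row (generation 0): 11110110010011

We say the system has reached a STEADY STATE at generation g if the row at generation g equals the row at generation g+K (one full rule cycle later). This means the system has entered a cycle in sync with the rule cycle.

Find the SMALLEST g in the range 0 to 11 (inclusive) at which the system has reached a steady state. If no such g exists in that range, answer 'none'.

Gen 0: 11110110010011
Gen 1 (rule 41): 10001100000010
Gen 2 (rule 154): 01011010000101
Gen 3 (rule 195): 10001000111000
Gen 4 (rule 41): 00100010100011
Gen 5 (rule 154): 01010100010110
Gen 6 (rule 195): 10000001100010
Gen 7 (rule 41): 00111101001000
Gen 8 (rule 154): 01111000110100
Gen 9 (rule 195): 10111011010001
Gen 10 (rule 41): 01100110100100
Gen 11 (rule 154): 11011100011010
Gen 12 (rule 195): 01001101101000
Gen 13 (rule 41): 00001011010011
Gen 14 (rule 154): 00010010001110

Answer: none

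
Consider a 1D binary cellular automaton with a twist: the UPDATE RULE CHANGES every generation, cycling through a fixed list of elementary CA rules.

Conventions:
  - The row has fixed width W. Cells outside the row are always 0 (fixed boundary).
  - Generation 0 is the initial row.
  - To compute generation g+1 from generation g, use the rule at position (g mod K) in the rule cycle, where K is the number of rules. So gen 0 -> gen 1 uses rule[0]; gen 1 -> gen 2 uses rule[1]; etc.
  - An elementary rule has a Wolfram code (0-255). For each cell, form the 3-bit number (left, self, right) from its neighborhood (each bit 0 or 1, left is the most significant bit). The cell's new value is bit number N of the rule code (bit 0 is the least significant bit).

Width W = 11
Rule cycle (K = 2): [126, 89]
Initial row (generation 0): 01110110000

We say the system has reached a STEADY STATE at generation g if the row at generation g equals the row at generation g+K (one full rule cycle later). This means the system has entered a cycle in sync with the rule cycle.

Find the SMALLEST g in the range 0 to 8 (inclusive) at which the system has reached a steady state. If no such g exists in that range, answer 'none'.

Answer: none

Derivation:
Gen 0: 01110110000
Gen 1 (rule 126): 11011111000
Gen 2 (rule 89): 11010001111
Gen 3 (rule 126): 11111011001
Gen 4 (rule 89): 10001011100
Gen 5 (rule 126): 11011110110
Gen 6 (rule 89): 11010010111
Gen 7 (rule 126): 11111111101
Gen 8 (rule 89): 10000000100
Gen 9 (rule 126): 11000001110
Gen 10 (rule 89): 11111101011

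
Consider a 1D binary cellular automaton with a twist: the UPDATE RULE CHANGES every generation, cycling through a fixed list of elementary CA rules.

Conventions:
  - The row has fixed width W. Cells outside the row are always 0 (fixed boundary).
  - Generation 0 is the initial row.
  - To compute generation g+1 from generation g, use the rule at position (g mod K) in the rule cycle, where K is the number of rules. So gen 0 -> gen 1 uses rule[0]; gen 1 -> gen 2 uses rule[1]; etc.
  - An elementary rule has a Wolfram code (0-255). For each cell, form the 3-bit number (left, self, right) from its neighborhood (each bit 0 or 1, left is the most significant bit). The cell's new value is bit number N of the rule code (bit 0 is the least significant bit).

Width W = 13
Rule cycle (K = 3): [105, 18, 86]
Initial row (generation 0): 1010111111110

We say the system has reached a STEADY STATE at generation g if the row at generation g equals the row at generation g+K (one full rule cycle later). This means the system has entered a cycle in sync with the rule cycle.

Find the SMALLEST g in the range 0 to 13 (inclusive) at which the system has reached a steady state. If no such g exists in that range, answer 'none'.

Answer: 11

Derivation:
Gen 0: 1010111111110
Gen 1 (rule 105): 0101100000010
Gen 2 (rule 18): 1000010000101
Gen 3 (rule 86): 1100111001101
Gen 4 (rule 105): 1100101001110
Gen 5 (rule 18): 0011000110001
Gen 6 (rule 86): 0101101011011
Gen 7 (rule 105): 0011110111111
Gen 8 (rule 18): 0100000000000
Gen 9 (rule 86): 1110000000000
Gen 10 (rule 105): 1010111111111
Gen 11 (rule 18): 0000000000000
Gen 12 (rule 86): 0000000000000
Gen 13 (rule 105): 1111111111111
Gen 14 (rule 18): 0000000000000
Gen 15 (rule 86): 0000000000000
Gen 16 (rule 105): 1111111111111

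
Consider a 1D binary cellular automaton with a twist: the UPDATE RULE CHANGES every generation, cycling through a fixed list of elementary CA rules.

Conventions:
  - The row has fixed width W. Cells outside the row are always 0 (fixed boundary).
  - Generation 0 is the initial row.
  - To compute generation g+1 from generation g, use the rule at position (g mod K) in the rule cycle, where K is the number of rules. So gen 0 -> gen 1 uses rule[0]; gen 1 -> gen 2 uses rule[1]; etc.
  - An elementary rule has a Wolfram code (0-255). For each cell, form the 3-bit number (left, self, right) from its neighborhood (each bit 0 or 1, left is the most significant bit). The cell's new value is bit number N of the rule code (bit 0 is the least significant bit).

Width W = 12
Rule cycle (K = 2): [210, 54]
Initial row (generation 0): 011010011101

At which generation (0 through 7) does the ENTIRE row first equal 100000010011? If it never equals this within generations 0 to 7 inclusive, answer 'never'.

Answer: 4

Derivation:
Gen 0: 011010011101
Gen 1 (rule 210): 101001101100
Gen 2 (rule 54): 111110010010
Gen 3 (rule 210): 011111101101
Gen 4 (rule 54): 100000010011
Gen 5 (rule 210): 010000101101
Gen 6 (rule 54): 111001110011
Gen 7 (rule 210): 011110111101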